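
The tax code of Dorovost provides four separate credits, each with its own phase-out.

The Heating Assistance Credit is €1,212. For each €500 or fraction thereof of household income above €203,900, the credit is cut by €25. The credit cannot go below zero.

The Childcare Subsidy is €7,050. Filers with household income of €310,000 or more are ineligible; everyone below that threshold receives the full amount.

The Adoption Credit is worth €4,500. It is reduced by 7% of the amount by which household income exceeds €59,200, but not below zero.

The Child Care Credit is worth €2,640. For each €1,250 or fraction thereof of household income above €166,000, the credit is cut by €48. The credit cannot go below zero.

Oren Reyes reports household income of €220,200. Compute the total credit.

€7,965

Heating Assistance Credit: income exceeds €203,900 by €16,300, which is 33 full-or-partial €500 increments; reduction = 33 × €25 = €825, leaving €387.
Childcare Subsidy: €220,200 is below the €310,000 cutoff, so the full €7,050 applies.
Adoption Credit: 7% of the €161,000 excess over €59,200 is €11,270 ≥ base, so the credit is €0.
Child Care Credit: income exceeds €166,000 by €54,200, which is 44 full-or-partial €1,250 increments; reduction = 44 × €48 = €2,112, leaving €528.
Total: €387 + €7,050 + €0 + €528 = €7,965.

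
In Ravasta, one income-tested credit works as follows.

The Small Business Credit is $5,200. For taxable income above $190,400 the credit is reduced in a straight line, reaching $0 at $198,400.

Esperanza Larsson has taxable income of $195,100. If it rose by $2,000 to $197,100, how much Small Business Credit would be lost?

At $195,100 — $195,100 is $4,700 into a $8,000 phase-out range, leaving 3,300/8,000 of the credit: $5,200 × 3,300/8,000 = $2,145.
At $197,100 — $197,100 is $6,700 into a $8,000 phase-out range, leaving 1,300/8,000 of the credit: $5,200 × 1,300/8,000 = $845.
Lost: $2,145 − $845 = $1,300.

$1,300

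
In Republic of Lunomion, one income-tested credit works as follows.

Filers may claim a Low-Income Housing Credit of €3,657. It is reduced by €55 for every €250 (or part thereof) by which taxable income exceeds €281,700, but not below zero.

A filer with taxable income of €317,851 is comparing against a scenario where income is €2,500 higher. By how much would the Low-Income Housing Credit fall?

€0

At €317,851 — income exceeds €281,700 by €36,151 → 145 increments × €55 = €7,975 ≥ base, so the credit is €0.
At €320,351 — income exceeds €281,700 by €38,651 → 155 increments × €55 = €8,525 ≥ base, so the credit is €0.
Lost: €0 − €0 = €0.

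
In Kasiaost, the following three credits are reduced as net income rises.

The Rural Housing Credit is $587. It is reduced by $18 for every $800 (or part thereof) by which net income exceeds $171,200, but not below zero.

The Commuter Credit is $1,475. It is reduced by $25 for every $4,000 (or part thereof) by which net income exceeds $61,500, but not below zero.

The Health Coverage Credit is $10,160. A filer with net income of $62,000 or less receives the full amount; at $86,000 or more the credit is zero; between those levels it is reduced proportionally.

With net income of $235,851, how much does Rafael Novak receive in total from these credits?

$375

Rural Housing Credit: income exceeds $171,200 by $64,651 → 81 increments × $18 = $1,458 ≥ base, so the credit is $0.
Commuter Credit: income exceeds $61,500 by $174,351, which is 44 full-or-partial $4,000 increments; reduction = 44 × $25 = $1,100, leaving $375.
Health Coverage Credit: $235,851 is at or above $86,000, so the credit is $0.
Total: $0 + $375 + $0 = $375.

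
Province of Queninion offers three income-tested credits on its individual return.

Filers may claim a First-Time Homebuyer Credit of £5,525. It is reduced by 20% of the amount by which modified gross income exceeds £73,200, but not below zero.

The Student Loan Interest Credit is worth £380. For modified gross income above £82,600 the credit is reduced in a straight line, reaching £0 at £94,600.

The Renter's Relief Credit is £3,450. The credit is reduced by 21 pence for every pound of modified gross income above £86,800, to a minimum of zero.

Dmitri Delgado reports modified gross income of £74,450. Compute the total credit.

£9,105

First-Time Homebuyer Credit: 20% of the £1,250 excess over £73,200 is £250; credit = £5,525 − £250 = £5,275.
Student Loan Interest Credit: £74,450 is at or below the £82,600 threshold, so the full £380 applies.
Renter's Relief Credit: £74,450 is at or below the £86,800 threshold, so the full £3,450 applies.
Total: £5,275 + £380 + £3,450 = £9,105.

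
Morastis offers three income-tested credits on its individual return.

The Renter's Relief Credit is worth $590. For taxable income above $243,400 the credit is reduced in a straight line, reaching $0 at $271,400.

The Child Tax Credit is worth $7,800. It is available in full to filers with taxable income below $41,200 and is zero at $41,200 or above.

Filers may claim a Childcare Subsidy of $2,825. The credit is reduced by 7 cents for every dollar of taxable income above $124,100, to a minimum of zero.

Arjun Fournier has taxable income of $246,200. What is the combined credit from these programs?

$531

Renter's Relief Credit: $246,200 is $2,800 into a $28,000 phase-out range, leaving 25,200/28,000 of the credit: $590 × 25,200/28,000 = $531.
Child Tax Credit: $246,200 meets or exceeds the $41,200 cutoff, so the credit is $0.
Childcare Subsidy: 7% of the $122,100 excess over $124,100 is $8,547 ≥ base, so the credit is $0.
Total: $531 + $0 + $0 = $531.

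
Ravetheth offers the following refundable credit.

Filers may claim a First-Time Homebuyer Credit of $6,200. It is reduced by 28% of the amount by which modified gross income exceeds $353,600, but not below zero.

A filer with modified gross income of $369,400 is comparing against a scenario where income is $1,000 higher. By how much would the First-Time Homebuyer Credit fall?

At $369,400 — 28% of the $15,800 excess over $353,600 is $4,424; credit = $6,200 − $4,424 = $1,776.
At $370,400 — 28% of the $16,800 excess over $353,600 is $4,704; credit = $6,200 − $4,704 = $1,496.
Lost: $1,776 − $1,496 = $280.

$280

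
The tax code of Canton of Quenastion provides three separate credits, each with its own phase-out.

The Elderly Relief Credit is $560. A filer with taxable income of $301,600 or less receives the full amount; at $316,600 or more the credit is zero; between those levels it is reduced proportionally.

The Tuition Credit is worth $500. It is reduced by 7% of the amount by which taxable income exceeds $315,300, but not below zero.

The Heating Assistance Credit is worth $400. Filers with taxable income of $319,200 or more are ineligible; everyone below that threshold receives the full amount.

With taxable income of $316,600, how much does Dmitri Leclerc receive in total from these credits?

$809

Elderly Relief Credit: $316,600 is at or above $316,600, so the credit is $0.
Tuition Credit: 7% of the $1,300 excess over $315,300 is $91; credit = $500 − $91 = $409.
Heating Assistance Credit: $316,600 is below the $319,200 cutoff, so the full $400 applies.
Total: $0 + $409 + $400 = $809.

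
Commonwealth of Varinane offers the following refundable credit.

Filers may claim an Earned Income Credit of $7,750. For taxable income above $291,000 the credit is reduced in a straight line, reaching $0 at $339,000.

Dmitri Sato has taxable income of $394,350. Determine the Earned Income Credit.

Earned Income Credit: $394,350 is at or above $339,000, so the credit is $0.

$0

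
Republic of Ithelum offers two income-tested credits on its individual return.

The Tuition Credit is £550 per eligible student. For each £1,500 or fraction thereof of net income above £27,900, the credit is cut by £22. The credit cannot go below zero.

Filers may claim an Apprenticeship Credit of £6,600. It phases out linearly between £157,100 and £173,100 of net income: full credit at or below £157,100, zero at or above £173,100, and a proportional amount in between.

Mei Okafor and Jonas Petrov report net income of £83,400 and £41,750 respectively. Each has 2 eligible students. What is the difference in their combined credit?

Mei (£83,400): Tuition Credit: base = 2 × £550 = £1,100. income exceeds £27,900 by £55,500, which is 37 full-or-partial £1,500 increments; reduction = 37 × £22 = £814, leaving £286. Apprenticeship Credit: £83,400 is at or below the £157,100 threshold, so the full £6,600 applies. total £286 + £6,600 = £6,886
Jonas (£41,750): Tuition Credit: base = 2 × £550 = £1,100. income exceeds £27,900 by £13,850, which is 10 full-or-partial £1,500 increments; reduction = 10 × £22 = £220, leaving £880. Apprenticeship Credit: £41,750 is at or below the £157,100 threshold, so the full £6,600 applies. total £880 + £6,600 = £7,480
Difference: |£6,886 − £7,480| = £594.

£594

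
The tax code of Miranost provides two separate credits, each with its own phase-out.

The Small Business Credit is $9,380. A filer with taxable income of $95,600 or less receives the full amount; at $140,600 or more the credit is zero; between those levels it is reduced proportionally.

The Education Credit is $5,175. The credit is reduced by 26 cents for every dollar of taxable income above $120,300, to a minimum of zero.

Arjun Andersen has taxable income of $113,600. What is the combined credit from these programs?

$10,803

Small Business Credit: $113,600 is $18,000 into a $45,000 phase-out range, leaving 27,000/45,000 of the credit: $9,380 × 27,000/45,000 = $5,628.
Education Credit: $113,600 is at or below the $120,300 threshold, so the full $5,175 applies.
Total: $5,628 + $5,175 = $10,803.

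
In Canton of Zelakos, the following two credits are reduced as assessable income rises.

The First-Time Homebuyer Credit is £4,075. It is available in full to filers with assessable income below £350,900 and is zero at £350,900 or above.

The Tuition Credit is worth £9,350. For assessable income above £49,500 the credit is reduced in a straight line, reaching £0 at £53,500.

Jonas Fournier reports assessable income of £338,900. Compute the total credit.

First-Time Homebuyer Credit: £338,900 is below the £350,900 cutoff, so the full £4,075 applies.
Tuition Credit: £338,900 is at or above £53,500, so the credit is £0.
Total: £4,075 + £0 = £4,075.

£4,075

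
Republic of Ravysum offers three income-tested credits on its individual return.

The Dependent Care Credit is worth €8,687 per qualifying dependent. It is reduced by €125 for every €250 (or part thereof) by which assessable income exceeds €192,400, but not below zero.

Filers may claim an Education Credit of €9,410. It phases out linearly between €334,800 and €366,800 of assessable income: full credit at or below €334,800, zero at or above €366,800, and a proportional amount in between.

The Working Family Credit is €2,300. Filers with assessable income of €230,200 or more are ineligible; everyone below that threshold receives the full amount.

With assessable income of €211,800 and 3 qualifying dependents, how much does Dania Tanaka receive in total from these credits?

€28,021

Dependent Care Credit: base = 3 × €8,687 = €26,061. income exceeds €192,400 by €19,400, which is 78 full-or-partial €250 increments; reduction = 78 × €125 = €9,750, leaving €16,311.
Education Credit: €211,800 is at or below the €334,800 threshold, so the full €9,410 applies.
Working Family Credit: €211,800 is below the €230,200 cutoff, so the full €2,300 applies.
Total: €16,311 + €9,410 + €2,300 = €28,021.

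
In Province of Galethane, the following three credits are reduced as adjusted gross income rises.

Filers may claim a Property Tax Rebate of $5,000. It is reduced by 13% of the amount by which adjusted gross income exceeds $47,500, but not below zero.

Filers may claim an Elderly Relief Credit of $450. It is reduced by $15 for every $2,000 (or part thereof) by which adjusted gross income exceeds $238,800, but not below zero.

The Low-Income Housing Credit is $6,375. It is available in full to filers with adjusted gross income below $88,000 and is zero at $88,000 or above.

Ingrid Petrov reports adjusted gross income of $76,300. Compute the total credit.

$8,081

Property Tax Rebate: 13% of the $28,800 excess over $47,500 is $3,744; credit = $5,000 − $3,744 = $1,256.
Elderly Relief Credit: $76,300 is at or below the $238,800 threshold, so the full $450 applies.
Low-Income Housing Credit: $76,300 is below the $88,000 cutoff, so the full $6,375 applies.
Total: $1,256 + $450 + $6,375 = $8,081.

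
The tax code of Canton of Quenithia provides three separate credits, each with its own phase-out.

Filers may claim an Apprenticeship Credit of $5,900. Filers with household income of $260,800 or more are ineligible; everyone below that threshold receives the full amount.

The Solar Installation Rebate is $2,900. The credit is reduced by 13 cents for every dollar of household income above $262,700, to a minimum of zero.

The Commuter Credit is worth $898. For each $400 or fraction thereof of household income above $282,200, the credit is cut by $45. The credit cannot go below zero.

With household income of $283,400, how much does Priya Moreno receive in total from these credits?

Apprenticeship Credit: $283,400 meets or exceeds the $260,800 cutoff, so the credit is $0.
Solar Installation Rebate: 13% of the $20,700 excess over $262,700 is $2,691; credit = $2,900 − $2,691 = $209.
Commuter Credit: income exceeds $282,200 by $1,200, which is 3 full-or-partial $400 increments; reduction = 3 × $45 = $135, leaving $763.
Total: $0 + $209 + $763 = $972.

$972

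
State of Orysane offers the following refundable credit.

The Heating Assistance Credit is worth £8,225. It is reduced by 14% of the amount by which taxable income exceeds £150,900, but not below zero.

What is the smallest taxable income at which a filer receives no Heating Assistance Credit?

The credit falls by 14% of each pound above £150,900, so it reaches zero when the excess is £8,225 / 14% = £58,750: income = £150,900 + £58,750 = £209,650.

£209,650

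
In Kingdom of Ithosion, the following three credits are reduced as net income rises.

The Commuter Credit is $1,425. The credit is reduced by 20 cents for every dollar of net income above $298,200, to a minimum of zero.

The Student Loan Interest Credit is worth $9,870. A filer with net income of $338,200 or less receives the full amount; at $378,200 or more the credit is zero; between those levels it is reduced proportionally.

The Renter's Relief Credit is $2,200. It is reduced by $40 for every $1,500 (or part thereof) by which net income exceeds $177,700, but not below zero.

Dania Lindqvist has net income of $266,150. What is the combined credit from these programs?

Commuter Credit: $266,150 is at or below the $298,200 threshold, so the full $1,425 applies.
Student Loan Interest Credit: $266,150 is at or below the $338,200 threshold, so the full $9,870 applies.
Renter's Relief Credit: income exceeds $177,700 by $88,450 → 59 increments × $40 = $2,360 ≥ base, so the credit is $0.
Total: $1,425 + $9,870 + $0 = $11,295.

$11,295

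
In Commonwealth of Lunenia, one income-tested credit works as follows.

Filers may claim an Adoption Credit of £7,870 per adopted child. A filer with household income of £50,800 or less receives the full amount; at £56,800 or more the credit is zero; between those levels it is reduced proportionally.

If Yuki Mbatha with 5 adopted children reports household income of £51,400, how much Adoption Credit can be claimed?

Adoption Credit: base = 5 × £7,870 = £39,350. £51,400 is £600 into a £6,000 phase-out range, leaving 5,400/6,000 of the credit: £39,350 × 5,400/6,000 = £35,415.

£35,415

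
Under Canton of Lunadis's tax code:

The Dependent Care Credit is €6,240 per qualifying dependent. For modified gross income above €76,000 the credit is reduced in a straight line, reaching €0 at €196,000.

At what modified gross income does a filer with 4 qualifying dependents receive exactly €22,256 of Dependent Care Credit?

Full credit = 4 × €6,240 = €24,960.
€22,256 is 22,256/24,960 of the full €24,960, so 2,704/24,960 of the €120,000 range has been used: income = €76,000 + €120,000 × 2,704/24,960 = €89,000.

€89,000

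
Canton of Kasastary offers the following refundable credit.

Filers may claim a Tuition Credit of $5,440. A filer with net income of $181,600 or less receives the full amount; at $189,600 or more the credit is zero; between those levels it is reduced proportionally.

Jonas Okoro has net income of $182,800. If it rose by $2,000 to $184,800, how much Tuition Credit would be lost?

At $182,800 — $182,800 is $1,200 into a $8,000 phase-out range, leaving 6,800/8,000 of the credit: $5,440 × 6,800/8,000 = $4,624.
At $184,800 — $184,800 is $3,200 into a $8,000 phase-out range, leaving 4,800/8,000 of the credit: $5,440 × 4,800/8,000 = $3,264.
Lost: $4,624 − $3,264 = $1,360.

$1,360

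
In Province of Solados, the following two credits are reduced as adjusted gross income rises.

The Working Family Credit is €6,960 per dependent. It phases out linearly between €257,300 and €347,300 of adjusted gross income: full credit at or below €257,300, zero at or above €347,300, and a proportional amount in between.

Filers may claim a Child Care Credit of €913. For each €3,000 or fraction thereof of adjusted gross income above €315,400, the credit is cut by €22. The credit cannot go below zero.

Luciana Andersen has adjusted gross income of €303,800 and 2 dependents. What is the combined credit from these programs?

Working Family Credit: base = 2 × €6,960 = €13,920. €303,800 is €46,500 into a €90,000 phase-out range, leaving 43,500/90,000 of the credit: €13,920 × 43,500/90,000 = €6,728.
Child Care Credit: €303,800 is at or below the €315,400 threshold, so the full €913 applies.
Total: €6,728 + €913 = €7,641.

€7,641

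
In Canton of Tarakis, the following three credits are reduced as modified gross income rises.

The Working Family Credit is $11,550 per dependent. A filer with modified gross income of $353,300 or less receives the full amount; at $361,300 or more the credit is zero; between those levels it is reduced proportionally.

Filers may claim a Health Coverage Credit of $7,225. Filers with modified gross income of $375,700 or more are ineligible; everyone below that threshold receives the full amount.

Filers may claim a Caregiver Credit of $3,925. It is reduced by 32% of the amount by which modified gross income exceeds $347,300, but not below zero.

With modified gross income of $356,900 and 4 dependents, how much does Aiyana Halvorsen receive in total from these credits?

Working Family Credit: base = 4 × $11,550 = $46,200. $356,900 is $3,600 into a $8,000 phase-out range, leaving 4,400/8,000 of the credit: $46,200 × 4,400/8,000 = $25,410.
Health Coverage Credit: $356,900 is below the $375,700 cutoff, so the full $7,225 applies.
Caregiver Credit: 32% of the $9,600 excess over $347,300 is $3,072; credit = $3,925 − $3,072 = $853.
Total: $25,410 + $7,225 + $853 = $33,488.

$33,488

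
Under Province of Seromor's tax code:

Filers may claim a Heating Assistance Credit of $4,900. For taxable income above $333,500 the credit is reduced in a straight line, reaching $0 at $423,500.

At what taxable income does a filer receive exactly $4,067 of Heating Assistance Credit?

$348,800

$4,067 is 4,067/4,900 of the full $4,900, so 833/4,900 of the $90,000 range has been used: income = $333,500 + $90,000 × 833/4,900 = $348,800.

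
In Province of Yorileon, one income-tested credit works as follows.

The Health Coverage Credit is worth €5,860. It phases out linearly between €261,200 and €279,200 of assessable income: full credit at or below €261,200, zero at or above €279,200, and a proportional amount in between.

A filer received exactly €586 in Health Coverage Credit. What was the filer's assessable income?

€277,400

€586 is 586/5,860 of the full €5,860, so 5,274/5,860 of the €18,000 range has been used: income = €261,200 + €18,000 × 5,274/5,860 = €277,400.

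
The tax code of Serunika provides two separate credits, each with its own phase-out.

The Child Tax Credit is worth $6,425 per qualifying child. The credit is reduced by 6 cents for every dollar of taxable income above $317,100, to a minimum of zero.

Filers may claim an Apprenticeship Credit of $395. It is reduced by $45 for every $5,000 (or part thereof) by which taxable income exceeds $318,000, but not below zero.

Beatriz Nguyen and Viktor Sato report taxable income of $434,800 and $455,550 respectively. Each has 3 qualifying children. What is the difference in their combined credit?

$1,245

Beatriz ($434,800): Child Tax Credit: base = 3 × $6,425 = $19,275. 6% of the $117,700 excess over $317,100 is $7,062; credit = $19,275 − $7,062 = $12,213. Apprenticeship Credit: income exceeds $318,000 by $116,800 → 24 increments × $45 = $1,080 ≥ base, so the credit is $0. total $12,213 + $0 = $12,213
Viktor ($455,550): Child Tax Credit: base = 3 × $6,425 = $19,275. 6% of the $138,450 excess over $317,100 is $8,307; credit = $19,275 − $8,307 = $10,968. Apprenticeship Credit: income exceeds $318,000 by $137,550 → 28 increments × $45 = $1,260 ≥ base, so the credit is $0. total $10,968 + $0 = $10,968
Difference: |$12,213 − $10,968| = $1,245.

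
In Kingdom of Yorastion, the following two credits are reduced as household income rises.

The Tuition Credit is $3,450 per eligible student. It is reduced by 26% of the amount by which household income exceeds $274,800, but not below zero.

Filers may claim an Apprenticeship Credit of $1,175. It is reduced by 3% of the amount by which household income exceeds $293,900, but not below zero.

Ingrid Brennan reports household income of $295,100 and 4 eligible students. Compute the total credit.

$9,661

Tuition Credit: base = 4 × $3,450 = $13,800. 26% of the $20,300 excess over $274,800 is $5,278; credit = $13,800 − $5,278 = $8,522.
Apprenticeship Credit: 3% of the $1,200 excess over $293,900 is $36; credit = $1,175 − $36 = $1,139.
Total: $8,522 + $1,139 = $9,661.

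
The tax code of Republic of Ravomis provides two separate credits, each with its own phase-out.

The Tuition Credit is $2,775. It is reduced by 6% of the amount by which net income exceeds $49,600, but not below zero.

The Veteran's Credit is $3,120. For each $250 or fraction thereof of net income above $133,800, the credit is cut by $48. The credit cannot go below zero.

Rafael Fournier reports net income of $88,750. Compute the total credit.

Tuition Credit: 6% of the $39,150 excess over $49,600 is $2,349; credit = $2,775 − $2,349 = $426.
Veteran's Credit: $88,750 is at or below the $133,800 threshold, so the full $3,120 applies.
Total: $426 + $3,120 = $3,546.

$3,546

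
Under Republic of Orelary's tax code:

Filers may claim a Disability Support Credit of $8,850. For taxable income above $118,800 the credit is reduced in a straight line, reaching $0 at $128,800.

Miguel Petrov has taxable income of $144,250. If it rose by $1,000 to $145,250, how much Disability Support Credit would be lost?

$0

At $144,250 — $144,250 is at or above $128,800, so the credit is $0.
At $145,250 — $145,250 is at or above $128,800, so the credit is $0.
Lost: $0 − $0 = $0.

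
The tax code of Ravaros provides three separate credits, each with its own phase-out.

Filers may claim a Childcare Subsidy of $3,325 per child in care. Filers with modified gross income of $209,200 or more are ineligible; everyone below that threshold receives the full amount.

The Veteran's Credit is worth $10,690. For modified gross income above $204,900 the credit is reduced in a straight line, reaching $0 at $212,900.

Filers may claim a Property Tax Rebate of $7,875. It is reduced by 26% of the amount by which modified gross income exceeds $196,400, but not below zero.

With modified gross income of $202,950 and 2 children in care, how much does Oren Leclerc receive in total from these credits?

$23,512

Childcare Subsidy: base = 2 × $3,325 = $6,650. $202,950 is below the $209,200 cutoff, so the full $6,650 applies.
Veteran's Credit: $202,950 is at or below the $204,900 threshold, so the full $10,690 applies.
Property Tax Rebate: 26% of the $6,550 excess over $196,400 is $1,703; credit = $7,875 − $1,703 = $6,172.
Total: $6,650 + $10,690 + $6,172 = $23,512.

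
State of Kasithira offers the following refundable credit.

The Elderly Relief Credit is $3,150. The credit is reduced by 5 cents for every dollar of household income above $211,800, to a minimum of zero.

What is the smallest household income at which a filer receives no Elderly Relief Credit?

$274,800

The credit falls by 5% of each dollar above $211,800, so it reaches zero when the excess is $3,150 / 5% = $63,000: income = $211,800 + $63,000 = $274,800.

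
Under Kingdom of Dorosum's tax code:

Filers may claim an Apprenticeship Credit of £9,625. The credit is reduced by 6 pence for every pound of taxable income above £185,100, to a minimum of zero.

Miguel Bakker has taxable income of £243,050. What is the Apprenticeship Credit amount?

£6,148

Apprenticeship Credit: 6% of the £57,950 excess over £185,100 is £3,477; credit = £9,625 − £3,477 = £6,148.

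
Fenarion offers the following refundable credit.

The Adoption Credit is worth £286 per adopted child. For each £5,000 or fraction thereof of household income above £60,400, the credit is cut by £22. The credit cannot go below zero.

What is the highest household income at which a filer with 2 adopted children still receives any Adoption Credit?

Full credit = 2 × £286 = £572.
After 25 increments the reduction is 25 × £22 = £550, leaving £22; one more increment wipes it out. Increment 25 ends at excess 25 × £5,000 = £125,000, so the highest qualifying income is £60,400 + £125,000 = £185,400.

£185,400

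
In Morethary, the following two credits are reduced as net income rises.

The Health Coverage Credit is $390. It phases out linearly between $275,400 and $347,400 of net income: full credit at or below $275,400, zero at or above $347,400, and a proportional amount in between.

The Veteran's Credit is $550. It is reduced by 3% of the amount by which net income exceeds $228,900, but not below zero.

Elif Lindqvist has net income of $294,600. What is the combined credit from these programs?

$286

Health Coverage Credit: $294,600 is $19,200 into a $72,000 phase-out range, leaving 52,800/72,000 of the credit: $390 × 52,800/72,000 = $286.
Veteran's Credit: 3% of the $65,700 excess over $228,900 is $1,971 ≥ base, so the credit is $0.
Total: $286 + $0 = $286.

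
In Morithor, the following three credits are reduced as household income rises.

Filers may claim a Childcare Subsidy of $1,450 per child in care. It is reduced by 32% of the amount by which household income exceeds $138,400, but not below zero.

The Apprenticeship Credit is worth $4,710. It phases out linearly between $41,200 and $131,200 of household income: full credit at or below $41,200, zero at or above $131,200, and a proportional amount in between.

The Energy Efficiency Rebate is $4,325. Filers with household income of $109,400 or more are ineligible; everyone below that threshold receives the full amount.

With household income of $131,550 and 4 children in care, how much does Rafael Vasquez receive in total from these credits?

Childcare Subsidy: base = 4 × $1,450 = $5,800. $131,550 is at or below the $138,400 threshold, so the full $5,800 applies.
Apprenticeship Credit: $131,550 is at or above $131,200, so the credit is $0.
Energy Efficiency Rebate: $131,550 meets or exceeds the $109,400 cutoff, so the credit is $0.
Total: $5,800 + $0 + $0 = $5,800.

$5,800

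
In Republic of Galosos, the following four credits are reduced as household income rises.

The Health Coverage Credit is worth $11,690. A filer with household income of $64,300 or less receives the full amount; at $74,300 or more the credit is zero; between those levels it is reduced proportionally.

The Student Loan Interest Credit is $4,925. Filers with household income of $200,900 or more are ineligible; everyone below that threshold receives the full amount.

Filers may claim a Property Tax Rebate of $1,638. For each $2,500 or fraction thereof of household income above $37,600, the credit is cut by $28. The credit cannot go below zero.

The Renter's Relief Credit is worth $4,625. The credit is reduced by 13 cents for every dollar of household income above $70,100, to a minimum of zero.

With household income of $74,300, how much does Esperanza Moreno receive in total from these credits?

Health Coverage Credit: $74,300 is at or above $74,300, so the credit is $0.
Student Loan Interest Credit: $74,300 is below the $200,900 cutoff, so the full $4,925 applies.
Property Tax Rebate: income exceeds $37,600 by $36,700, which is 15 full-or-partial $2,500 increments; reduction = 15 × $28 = $420, leaving $1,218.
Renter's Relief Credit: 13% of the $4,200 excess over $70,100 is $546; credit = $4,625 − $546 = $4,079.
Total: $0 + $4,925 + $1,218 + $4,079 = $10,222.

$10,222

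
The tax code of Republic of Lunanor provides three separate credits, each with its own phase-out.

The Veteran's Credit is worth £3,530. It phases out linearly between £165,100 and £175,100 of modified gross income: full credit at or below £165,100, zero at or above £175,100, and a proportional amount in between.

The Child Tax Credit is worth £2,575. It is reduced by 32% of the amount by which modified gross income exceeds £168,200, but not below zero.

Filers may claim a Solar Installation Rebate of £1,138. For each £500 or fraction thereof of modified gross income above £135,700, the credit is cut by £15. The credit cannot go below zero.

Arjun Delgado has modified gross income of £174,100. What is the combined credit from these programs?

Veteran's Credit: £174,100 is £9,000 into a £10,000 phase-out range, leaving 1,000/10,000 of the credit: £3,530 × 1,000/10,000 = £353.
Child Tax Credit: 32% of the £5,900 excess over £168,200 is £1,888; credit = £2,575 − £1,888 = £687.
Solar Installation Rebate: income exceeds £135,700 by £38,400 → 77 increments × £15 = £1,155 ≥ base, so the credit is £0.
Total: £353 + £687 + £0 = £1,040.

£1,040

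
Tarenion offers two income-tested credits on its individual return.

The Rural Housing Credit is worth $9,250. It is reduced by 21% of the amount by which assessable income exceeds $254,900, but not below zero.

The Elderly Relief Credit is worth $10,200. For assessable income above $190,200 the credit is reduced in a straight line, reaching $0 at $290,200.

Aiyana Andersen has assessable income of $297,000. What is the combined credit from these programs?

Rural Housing Credit: 21% of the $42,100 excess over $254,900 is $8,841; credit = $9,250 − $8,841 = $409.
Elderly Relief Credit: $297,000 is at or above $290,200, so the credit is $0.
Total: $409 + $0 = $409.

$409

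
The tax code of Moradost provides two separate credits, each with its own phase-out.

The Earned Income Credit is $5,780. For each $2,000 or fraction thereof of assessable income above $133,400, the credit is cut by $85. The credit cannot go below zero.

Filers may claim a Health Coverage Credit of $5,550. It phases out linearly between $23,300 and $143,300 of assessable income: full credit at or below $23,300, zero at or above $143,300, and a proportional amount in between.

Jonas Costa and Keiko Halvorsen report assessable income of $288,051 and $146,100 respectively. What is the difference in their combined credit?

$5,185

Jonas ($288,051): Earned Income Credit: income exceeds $133,400 by $154,651 → 78 increments × $85 = $6,630 ≥ base, so the credit is $0. Health Coverage Credit: $288,051 is at or above $143,300, so the credit is $0. total $0 + $0 = $0
Keiko ($146,100): Earned Income Credit: income exceeds $133,400 by $12,700, which is 7 full-or-partial $2,000 increments; reduction = 7 × $85 = $595, leaving $5,185. Health Coverage Credit: $146,100 is at or above $143,300, so the credit is $0. total $5,185 + $0 = $5,185
Difference: |$0 − $5,185| = $5,185.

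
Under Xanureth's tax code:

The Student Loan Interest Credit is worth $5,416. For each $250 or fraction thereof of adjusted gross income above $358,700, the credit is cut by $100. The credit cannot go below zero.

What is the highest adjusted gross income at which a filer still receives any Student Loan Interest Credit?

$372,200

After 54 increments the reduction is 54 × $100 = $5,400, leaving $16; one more increment wipes it out. Increment 54 ends at excess 54 × $250 = $13,500, so the highest qualifying income is $358,700 + $13,500 = $372,200.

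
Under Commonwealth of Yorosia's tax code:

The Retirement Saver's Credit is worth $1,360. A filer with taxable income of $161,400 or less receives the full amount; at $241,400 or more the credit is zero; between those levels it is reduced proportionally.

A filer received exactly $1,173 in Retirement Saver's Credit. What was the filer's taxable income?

$1,173 is 1,173/1,360 of the full $1,360, so 187/1,360 of the $80,000 range has been used: income = $161,400 + $80,000 × 187/1,360 = $172,400.

$172,400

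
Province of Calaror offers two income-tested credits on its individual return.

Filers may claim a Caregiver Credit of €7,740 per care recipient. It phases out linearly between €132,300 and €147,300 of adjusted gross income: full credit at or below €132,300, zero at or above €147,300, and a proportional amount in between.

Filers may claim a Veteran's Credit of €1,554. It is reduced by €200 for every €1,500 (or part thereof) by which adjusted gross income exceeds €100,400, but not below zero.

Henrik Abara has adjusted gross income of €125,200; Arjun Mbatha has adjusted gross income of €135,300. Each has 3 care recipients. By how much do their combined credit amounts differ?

€4,644

Henrik (€125,200): Caregiver Credit: base = 3 × €7,740 = €23,220. €125,200 is at or below the €132,300 threshold, so the full €23,220 applies. Veteran's Credit: income exceeds €100,400 by €24,800 → 17 increments × €200 = €3,400 ≥ base, so the credit is €0. total €23,220 + €0 = €23,220
Arjun (€135,300): Caregiver Credit: base = 3 × €7,740 = €23,220. €135,300 is €3,000 into a €15,000 phase-out range, leaving 12,000/15,000 of the credit: €23,220 × 12,000/15,000 = €18,576. Veteran's Credit: income exceeds €100,400 by €34,900 → 24 increments × €200 = €4,800 ≥ base, so the credit is €0. total €18,576 + €0 = €18,576
Difference: |€23,220 − €18,576| = €4,644.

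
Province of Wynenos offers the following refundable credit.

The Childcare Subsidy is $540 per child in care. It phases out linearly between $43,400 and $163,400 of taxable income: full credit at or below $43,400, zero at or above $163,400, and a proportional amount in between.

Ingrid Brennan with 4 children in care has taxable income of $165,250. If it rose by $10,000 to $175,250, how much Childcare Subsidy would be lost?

At $165,250 — base = 4 × $540 = $2,160. $165,250 is at or above $163,400, so the credit is $0.
At $175,250 — base = 4 × $540 = $2,160. $175,250 is at or above $163,400, so the credit is $0.
Lost: $0 − $0 = $0.

$0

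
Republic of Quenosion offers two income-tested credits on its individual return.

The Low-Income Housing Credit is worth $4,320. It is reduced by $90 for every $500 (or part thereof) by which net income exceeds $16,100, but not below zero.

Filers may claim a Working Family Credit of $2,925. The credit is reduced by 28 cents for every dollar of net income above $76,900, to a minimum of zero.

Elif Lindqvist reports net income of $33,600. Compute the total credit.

Low-Income Housing Credit: income exceeds $16,100 by $17,500, which is 35 full-or-partial $500 increments; reduction = 35 × $90 = $3,150, leaving $1,170.
Working Family Credit: $33,600 is at or below the $76,900 threshold, so the full $2,925 applies.
Total: $1,170 + $2,925 = $4,095.

$4,095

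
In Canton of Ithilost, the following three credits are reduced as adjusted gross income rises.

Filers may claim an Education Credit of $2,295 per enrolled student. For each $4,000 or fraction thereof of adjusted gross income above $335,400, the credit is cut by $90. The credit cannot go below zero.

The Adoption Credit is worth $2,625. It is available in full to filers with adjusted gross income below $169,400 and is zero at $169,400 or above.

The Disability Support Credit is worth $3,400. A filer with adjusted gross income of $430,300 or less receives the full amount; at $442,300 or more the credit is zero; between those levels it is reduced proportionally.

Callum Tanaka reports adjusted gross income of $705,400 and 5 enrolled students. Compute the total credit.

$3,105

Education Credit: base = 5 × $2,295 = $11,475. income exceeds $335,400 by $370,000, which is 93 full-or-partial $4,000 increments; reduction = 93 × $90 = $8,370, leaving $3,105.
Adoption Credit: $705,400 meets or exceeds the $169,400 cutoff, so the credit is $0.
Disability Support Credit: $705,400 is at or above $442,300, so the credit is $0.
Total: $3,105 + $0 + $0 = $3,105.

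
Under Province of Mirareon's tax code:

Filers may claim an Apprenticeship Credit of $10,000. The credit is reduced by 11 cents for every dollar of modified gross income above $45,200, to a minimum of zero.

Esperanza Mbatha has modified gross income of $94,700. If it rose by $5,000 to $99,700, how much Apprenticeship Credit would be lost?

At $94,700 — 11% of the $49,500 excess over $45,200 is $5,445; credit = $10,000 − $5,445 = $4,555.
At $99,700 — 11% of the $54,500 excess over $45,200 is $5,995; credit = $10,000 − $5,995 = $4,005.
Lost: $4,555 − $4,005 = $550.

$550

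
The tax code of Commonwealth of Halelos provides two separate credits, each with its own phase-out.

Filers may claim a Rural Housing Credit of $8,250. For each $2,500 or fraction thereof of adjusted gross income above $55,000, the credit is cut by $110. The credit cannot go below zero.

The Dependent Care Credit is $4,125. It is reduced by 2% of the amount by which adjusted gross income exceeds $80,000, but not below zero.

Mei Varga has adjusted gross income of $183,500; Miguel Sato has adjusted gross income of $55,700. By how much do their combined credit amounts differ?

$7,680

Mei ($183,500): Rural Housing Credit: income exceeds $55,000 by $128,500, which is 52 full-or-partial $2,500 increments; reduction = 52 × $110 = $5,720, leaving $2,530. Dependent Care Credit: 2% of the $103,500 excess over $80,000 is $2,070; credit = $4,125 − $2,070 = $2,055. total $2,530 + $2,055 = $4,585
Miguel ($55,700): Rural Housing Credit: income exceeds $55,000 by $700, which is 1 full-or-partial $2,500 increment; reduction = 1 × $110 = $110, leaving $8,140. Dependent Care Credit: $55,700 is at or below the $80,000 threshold, so the full $4,125 applies. total $8,140 + $4,125 = $12,265
Difference: |$4,585 − $12,265| = $7,680.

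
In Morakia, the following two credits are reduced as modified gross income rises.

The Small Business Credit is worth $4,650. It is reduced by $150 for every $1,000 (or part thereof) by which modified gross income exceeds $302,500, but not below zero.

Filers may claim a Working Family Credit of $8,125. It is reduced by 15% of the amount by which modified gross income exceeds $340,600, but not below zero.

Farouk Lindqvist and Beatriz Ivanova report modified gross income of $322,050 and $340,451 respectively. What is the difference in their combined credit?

$1,650

Farouk ($322,050): Small Business Credit: income exceeds $302,500 by $19,550, which is 20 full-or-partial $1,000 increments; reduction = 20 × $150 = $3,000, leaving $1,650. Working Family Credit: $322,050 is at or below the $340,600 threshold, so the full $8,125 applies. total $1,650 + $8,125 = $9,775
Beatriz ($340,451): Small Business Credit: income exceeds $302,500 by $37,951 → 38 increments × $150 = $5,700 ≥ base, so the credit is $0. Working Family Credit: $340,451 is at or below the $340,600 threshold, so the full $8,125 applies. total $0 + $8,125 = $8,125
Difference: |$9,775 − $8,125| = $1,650.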